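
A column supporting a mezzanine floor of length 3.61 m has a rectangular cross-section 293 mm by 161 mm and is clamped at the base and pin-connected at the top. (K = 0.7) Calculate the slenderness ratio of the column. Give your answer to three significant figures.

For a rectangle r_min = b/√12 = 161/√12 = 46.48 mm
L_e = K·L = 0.7 × 3.61 m = 2.527 m = 2527.0 mm
λ = L_e / r_min = 2527.0 / 46.48 = 54.4

λ ≈ 54.4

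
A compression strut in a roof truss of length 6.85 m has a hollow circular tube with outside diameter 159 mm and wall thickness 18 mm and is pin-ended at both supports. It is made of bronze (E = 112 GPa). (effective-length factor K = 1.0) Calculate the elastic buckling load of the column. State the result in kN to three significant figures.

P_cr ≈ 474 kN

Inner diameter d_i = 159 − 2×18 = 123.0 mm
I = π(d_o⁴ − d_i⁴)/64 = π(159⁴ − 123.0⁴)/64 = 2.014×10^7 mm⁴
I = 2.014×10^7 mm⁴ = 2.014×10^-5 m⁴
Effective length L_e = K·L = 1 × 6.85 = 6.850 m
P_cr = π²EI / L_e² = π² × 112×10⁹ × 2.014×10^-5 / 6.850² = 4.744×10^5 N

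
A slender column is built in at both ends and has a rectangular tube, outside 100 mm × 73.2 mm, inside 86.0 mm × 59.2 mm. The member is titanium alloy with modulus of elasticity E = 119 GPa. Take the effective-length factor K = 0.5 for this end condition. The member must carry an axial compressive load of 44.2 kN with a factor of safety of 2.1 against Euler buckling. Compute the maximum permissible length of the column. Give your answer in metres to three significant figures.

Weak-axis I_min = (h_o·b_o³ − h_i·b_i³)/12 with b_o = 73.2, b_i = 59.20 mm (shorter outer/inner sides).
I_min = (100×73.2³ − 86.00×59.20³)/12 = 1.782×10^6 mm⁴
I = 1.782×10^-6 m⁴
Required critical load P_cr = n·P = 2.1 × 44.2 = 92.82 kN = 9.282×10^4 N
From P_cr = π²EI/(K·L)²:  L = (1/K)·√(π²EI/P_cr) = (1/0.5)·√(π²×1.19×10^11×1.782×10^-6/9.282×10^4)
L = 9.50 m

L_max ≈ 9.50 m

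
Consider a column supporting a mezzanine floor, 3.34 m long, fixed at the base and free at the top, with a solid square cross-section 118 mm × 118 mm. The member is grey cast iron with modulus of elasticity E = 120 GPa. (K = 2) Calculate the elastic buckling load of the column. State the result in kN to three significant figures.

I = a⁴/12 = 118⁴/12 = 1.616×10^7 mm⁴
I = 1.616×10^7 mm⁴ = 1.616×10^-5 m⁴
Effective length L_e = K·L = 2 × 3.34 = 6.680 m
P_cr = π²EI / L_e² = π² × 120×10⁹ × 1.616×10^-5 / 6.680² = 4.288×10^5 N

P_cr ≈ 429 kN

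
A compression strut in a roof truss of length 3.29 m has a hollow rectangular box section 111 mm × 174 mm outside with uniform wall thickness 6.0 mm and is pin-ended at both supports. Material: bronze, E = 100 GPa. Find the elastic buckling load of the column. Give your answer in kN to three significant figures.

P_cr ≈ 614 kN

Inner dimensions: h_i = 174 − 2×6.0 = 162.0 mm, b_i = 111 − 2×6.0 = 99.00 mm
Weak-axis I_min = (h_o·b_o³ − h_i·b_i³)/12 with b_o = 111, b_i = 99.00 mm (shorter outer/inner sides).
I_min = (174×111³ − 162.0×99.00³)/12 = 6.732×10^6 mm⁴
I = 6.732×10^6 mm⁴ = 6.732×10^-6 m⁴
Effective length L_e = K·L = 1 × 3.29 = 3.290 m
P_cr = π²EI / L_e² = π² × 100×10⁹ × 6.732×10^-6 / 3.290² = 6.138×10^5 N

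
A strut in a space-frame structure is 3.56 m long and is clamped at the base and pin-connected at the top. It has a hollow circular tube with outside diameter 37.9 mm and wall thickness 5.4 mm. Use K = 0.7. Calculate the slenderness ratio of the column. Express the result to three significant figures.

λ ≈ 214

Inner diameter d_i = 37.9 − 2×5.4 = 27.10 mm
I = π(d_o⁴ − d_i⁴)/64 = π(37.9⁴ − 27.10⁴)/64 = 7.481×10^4 mm⁴
A = 551.3 mm²;  r_min = √(I/A) = √(7.481×10^4/551.3) = 11.65 mm
L_e = K·L = 0.7 × 3.56 m = 2.492 m = 2492.0 mm
λ = L_e / r_min = 2492.0 / 11.65 = 214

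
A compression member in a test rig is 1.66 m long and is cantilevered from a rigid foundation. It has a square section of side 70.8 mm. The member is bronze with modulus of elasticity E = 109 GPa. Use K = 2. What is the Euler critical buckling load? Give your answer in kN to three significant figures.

P_cr ≈ 204 kN

I = a⁴/12 = 70.8⁴/12 = 2.094×10^6 mm⁴
I = 2.094×10^6 mm⁴ = 2.094×10^-6 m⁴
Effective length L_e = K·L = 2 × 1.66 = 3.320 m
P_cr = π²EI / L_e² = π² × 109×10⁹ × 2.094×10^-6 / 3.320² = 2.044×10^5 N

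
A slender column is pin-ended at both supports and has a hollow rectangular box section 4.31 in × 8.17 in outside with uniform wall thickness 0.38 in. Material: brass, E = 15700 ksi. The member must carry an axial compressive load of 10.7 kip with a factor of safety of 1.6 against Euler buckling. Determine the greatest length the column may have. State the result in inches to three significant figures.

Inner dimensions: h_i = 8.17 − 2×0.38 = 7.410 in, b_i = 4.31 − 2×0.38 = 3.550 in
Weak-axis I_min = (h_o·b_o³ − h_i·b_i³)/12 with b_o = 4.31, b_i = 3.550 in (shorter outer/inner sides).
I_min = (8.17×4.31³ − 7.410×3.550³)/12 = 26.88 in⁴
Required critical load P_cr = n·P = 1.6 × 10.7 = 17.12 kip = 1.712×10^4 lb
From P_cr = π²EI/(K·L)²:  L = (1/K)·√(π²EI/P_cr) = (1/1)·√(π²×1.57×10^7×26.88/1.712×10^4)
L = 493 in

L_max ≈ 493 in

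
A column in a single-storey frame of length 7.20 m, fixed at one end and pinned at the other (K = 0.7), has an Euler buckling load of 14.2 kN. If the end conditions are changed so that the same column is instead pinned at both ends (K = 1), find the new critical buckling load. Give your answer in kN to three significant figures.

P_cr ≈ 6.96 kN

P_cr ∝ 1/K², so P_cr,new = P_cr,old × (K_old/K_new)² = 14.2 × (0.7/1)²
= 14.2 × 0.4900 = 6.96 kN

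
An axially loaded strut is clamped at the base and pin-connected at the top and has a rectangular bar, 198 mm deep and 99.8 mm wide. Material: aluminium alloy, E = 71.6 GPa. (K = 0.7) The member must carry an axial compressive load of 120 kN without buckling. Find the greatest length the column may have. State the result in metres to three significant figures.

L_max ≈ 14.0 m

Buckling occurs about the weak axis: I_min = h·b³/12 with b = 99.8 mm (the shorter side).
I_min = 198×99.8³/12 = 1.640×10^7 mm⁴
I = 1.640×10^-5 m⁴
At the buckling limit P_cr = P = 1.200×10^5 N
From P_cr = π²EI/(K·L)²:  L = (1/K)·√(π²EI/P_cr) = (1/0.7)·√(π²×7.16×10^10×1.640×10^-5/1.200×10^5)
L = 14.0 m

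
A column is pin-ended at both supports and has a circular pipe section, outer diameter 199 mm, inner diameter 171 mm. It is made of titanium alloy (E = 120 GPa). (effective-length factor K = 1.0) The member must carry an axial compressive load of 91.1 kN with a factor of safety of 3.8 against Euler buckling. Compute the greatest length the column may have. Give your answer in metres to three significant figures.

d_o = 199 mm, d_i = 171 mm
I = π(d_o⁴ − d_i⁴)/64 = π(199⁴ − 171.0⁴)/64 = 3.501×10^7 mm⁴
I = 3.501×10^-5 m⁴
Required critical load P_cr = n·P = 3.8 × 91.1 = 346.2 kN = 3.462×10^5 N
From P_cr = π²EI/(K·L)²:  L = (1/K)·√(π²EI/P_cr) = (1/1)·√(π²×1.20×10^11×3.501×10^-5/3.462×10^5)
L = 10.9 m

L_max ≈ 10.9 m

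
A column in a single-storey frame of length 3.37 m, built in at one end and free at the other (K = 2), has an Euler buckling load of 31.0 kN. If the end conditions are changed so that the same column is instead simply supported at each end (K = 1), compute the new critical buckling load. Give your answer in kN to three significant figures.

P_cr ∝ 1/K², so P_cr,new = P_cr,old × (K_old/K_new)² = 31.0 × (2/1)²
= 31.0 × 4.000 = 124 kN

P_cr ≈ 124 kN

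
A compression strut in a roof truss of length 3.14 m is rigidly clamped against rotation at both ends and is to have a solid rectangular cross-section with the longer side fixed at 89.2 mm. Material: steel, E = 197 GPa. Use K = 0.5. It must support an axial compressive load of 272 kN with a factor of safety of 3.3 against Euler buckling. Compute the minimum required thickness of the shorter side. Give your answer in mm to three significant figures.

Required P_cr = n·P = 3.3 × 272 = 897.6 kN
L_e = K·L = 0.5 × 3.14 = 1.570 m
Required I = P_cr·L_e²/(π²E) = 8.976×10^5 × 1.570² / (π² × 1.97×10^11) = 1.138×10^-6 m⁴
I_req = 1.138×10^6 mm⁴
Rectangle, weak axis: I_min = h·b³/12 with h = 89.2 mm fixed  ⇒  b = (12I/h)^(1/3) = 53.5 mm

b ≈ 53.5 mm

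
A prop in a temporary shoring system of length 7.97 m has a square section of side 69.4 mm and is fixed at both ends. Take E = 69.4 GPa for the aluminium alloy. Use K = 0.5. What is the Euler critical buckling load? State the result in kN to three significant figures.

P_cr ≈ 83.4 kN

I = a⁴/12 = 69.4⁴/12 = 1.933×10^6 mm⁴
I = 1.933×10^6 mm⁴ = 1.933×10^-6 m⁴
Effective length L_e = K·L = 0.5 × 7.97 = 3.985 m
P_cr = π²EI / L_e² = π² × 69.4×10⁹ × 1.933×10^-6 / 3.985² = 8.338×10^4 N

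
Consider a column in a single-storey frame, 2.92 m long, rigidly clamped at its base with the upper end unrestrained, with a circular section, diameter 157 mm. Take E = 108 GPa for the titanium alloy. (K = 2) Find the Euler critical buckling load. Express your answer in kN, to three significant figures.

I = πd⁴/64 = π×157⁴/64 = 2.982×10^7 mm⁴
I = 2.982×10^7 mm⁴ = 2.982×10^-5 m⁴
Effective length L_e = K·L = 2 × 2.92 = 5.840 m
P_cr = π²EI / L_e² = π² × 108×10⁹ × 2.982×10^-5 / 5.840² = 9.321×10^5 N

P_cr ≈ 932 kN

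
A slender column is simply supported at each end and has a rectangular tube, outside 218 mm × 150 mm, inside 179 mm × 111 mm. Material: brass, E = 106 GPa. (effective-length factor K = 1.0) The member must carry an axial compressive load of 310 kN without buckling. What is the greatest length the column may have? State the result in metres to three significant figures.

Weak-axis I_min = (h_o·b_o³ − h_i·b_i³)/12 with b_o = 150, b_i = 111.0 mm (shorter outer/inner sides).
I_min = (218×150³ − 179.0×111.0³)/12 = 4.091×10^7 mm⁴
I = 4.091×10^-5 m⁴
At the buckling limit P_cr = P = 3.100×10^5 N
From P_cr = π²EI/(K·L)²:  L = (1/K)·√(π²EI/P_cr) = (1/1)·√(π²×1.06×10^11×4.091×10^-5/3.100×10^5)
L = 11.8 m

L_max ≈ 11.8 m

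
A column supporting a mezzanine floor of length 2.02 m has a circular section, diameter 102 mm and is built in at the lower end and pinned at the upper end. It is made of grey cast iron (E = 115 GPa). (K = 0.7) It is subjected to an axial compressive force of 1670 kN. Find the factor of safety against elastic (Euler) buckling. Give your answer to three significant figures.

I = πd⁴/64 = π×102⁴/64 = 5.313×10^6 mm⁴
I = 5.313×10^6 mm⁴ = 5.313×10^-6 m⁴
Effective length L_e = K·L = 0.7 × 2.02 = 1.414 m
P_cr = π²EI / L_e² = π² × 115×10⁹ × 5.313×10^-6 / 1.414² = 3.016×10^6 N
Factor of safety n = P_cr / P = 3016.3 / 1670 = 1.81

n ≈ 1.81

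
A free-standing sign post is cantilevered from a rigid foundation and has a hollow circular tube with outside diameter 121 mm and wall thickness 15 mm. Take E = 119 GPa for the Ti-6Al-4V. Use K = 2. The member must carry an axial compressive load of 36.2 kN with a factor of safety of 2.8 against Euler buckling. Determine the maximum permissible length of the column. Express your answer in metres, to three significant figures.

Inner diameter d_i = 121 − 2×15 = 91.00 mm
I = π(d_o⁴ − d_i⁴)/64 = π(121⁴ − 91.00⁴)/64 = 7.156×10^6 mm⁴
I = 7.156×10^-6 m⁴
Required critical load P_cr = n·P = 2.8 × 36.2 = 101.4 kN = 1.014×10^5 N
From P_cr = π²EI/(K·L)²:  L = (1/K)·√(π²EI/P_cr) = (1/2)·√(π²×1.19×10^11×7.156×10^-6/1.014×10^5)
L = 4.55 m

L_max ≈ 4.55 m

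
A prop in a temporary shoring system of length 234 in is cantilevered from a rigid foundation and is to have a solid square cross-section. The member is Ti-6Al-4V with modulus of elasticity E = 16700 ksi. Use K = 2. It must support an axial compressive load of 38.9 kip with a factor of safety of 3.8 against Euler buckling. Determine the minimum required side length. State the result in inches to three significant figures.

Required P_cr = n·P = 3.8 × 38.9 = 147.8 kip
L_e = K·L = 2 × 234 = 468.0 in
Required I = P_cr·L_e²/(π²E) = 1.478×10^5 × 468.0² / (π² × 1.67×10^7) = 196.4 in⁴
Solid square: I = a⁴/12  ⇒  a = (12I)^(1/4) = (12×196.4)^(1/4) = 6.97 in

a ≈ 6.97 in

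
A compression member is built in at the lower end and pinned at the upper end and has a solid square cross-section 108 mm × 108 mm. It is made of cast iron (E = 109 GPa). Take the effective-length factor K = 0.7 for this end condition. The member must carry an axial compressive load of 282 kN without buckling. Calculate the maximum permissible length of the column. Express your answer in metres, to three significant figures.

L_max ≈ 9.40 m

I = a⁴/12 = 108⁴/12 = 1.134×10^7 mm⁴
I = 1.134×10^-5 m⁴
At the buckling limit P_cr = P = 2.820×10^5 N
From P_cr = π²EI/(K·L)²:  L = (1/K)·√(π²EI/P_cr) = (1/0.7)·√(π²×1.09×10^11×1.134×10^-5/2.820×10^5)
L = 9.40 m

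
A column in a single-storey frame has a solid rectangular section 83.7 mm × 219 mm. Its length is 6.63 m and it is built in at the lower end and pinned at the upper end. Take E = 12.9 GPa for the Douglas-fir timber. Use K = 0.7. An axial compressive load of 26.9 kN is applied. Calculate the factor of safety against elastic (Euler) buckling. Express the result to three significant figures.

n ≈ 2.35

Buckling occurs about the weak axis: I_min = h·b³/12 with b = 83.7 mm (the shorter side).
I_min = 219×83.7³/12 = 1.070×10^7 mm⁴
I = 1.070×10^7 mm⁴ = 1.070×10^-5 m⁴
Effective length L_e = K·L = 0.7 × 6.63 = 4.641 m
P_cr = π²EI / L_e² = π² × 12.9×10⁹ × 1.070×10^-5 / 4.641² = 6.326×10^4 N
Factor of safety n = P_cr / P = 63.257 / 26.9 = 2.35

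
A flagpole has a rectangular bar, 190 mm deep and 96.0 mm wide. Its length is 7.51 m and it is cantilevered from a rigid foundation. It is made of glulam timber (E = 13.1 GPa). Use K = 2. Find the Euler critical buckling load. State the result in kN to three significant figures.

Buckling occurs about the weak axis: I_min = h·b³/12 with b = 96.0 mm (the shorter side).
I_min = 190×96.0³/12 = 1.401×10^7 mm⁴
I = 1.401×10^7 mm⁴ = 1.401×10^-5 m⁴
Effective length L_e = K·L = 2 × 7.51 = 15.02 m
P_cr = π²EI / L_e² = π² × 13.1×10⁹ × 1.401×10^-5 / 15.02² = 8.028×10^3 N

P_cr ≈ 8.03 kN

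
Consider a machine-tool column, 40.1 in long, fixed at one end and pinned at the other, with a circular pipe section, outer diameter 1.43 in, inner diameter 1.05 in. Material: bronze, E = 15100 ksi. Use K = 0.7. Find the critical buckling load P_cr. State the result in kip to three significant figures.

P_cr ≈ 27.5 kip

d_o = 1.43 in, d_i = 1.05 in
I = π(d_o⁴ − d_i⁴)/64 = π(1.43⁴ − 1.050⁴)/64 = 0.1456 in⁴
Effective length L_e = K·L = 0.7 × 40.1 = 28.07 in
P_cr = π²EI / L_e² = π² × 15100×10³ × 0.1456 / 28.07² = 2.754×10^4 lb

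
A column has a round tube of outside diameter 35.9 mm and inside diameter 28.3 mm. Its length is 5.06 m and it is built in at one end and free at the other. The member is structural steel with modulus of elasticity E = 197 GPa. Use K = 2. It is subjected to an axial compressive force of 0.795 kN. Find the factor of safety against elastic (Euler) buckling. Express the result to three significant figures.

d_o = 35.9 mm, d_i = 28.3 mm
I = π(d_o⁴ − d_i⁴)/64 = π(35.9⁴ − 28.30⁴)/64 = 5.005×10^4 mm⁴
I = 5.005×10^4 mm⁴ = 5.005×10^-8 m⁴
Effective length L_e = K·L = 2 × 5.06 = 10.12 m
P_cr = π²EI / L_e² = π² × 197×10⁹ × 5.005×10^-8 / 10.12² = 950.2 N
Factor of safety n = P_cr / P = 0.95018 / 0.795 = 1.20

n ≈ 1.20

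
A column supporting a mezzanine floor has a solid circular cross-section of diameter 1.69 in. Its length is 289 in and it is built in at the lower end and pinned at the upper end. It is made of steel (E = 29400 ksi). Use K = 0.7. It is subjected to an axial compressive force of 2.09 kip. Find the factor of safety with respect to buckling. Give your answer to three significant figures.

n ≈ 1.36

I = πd⁴/64 = π×1.69⁴/64 = 0.4004 in⁴
Effective length L_e = K·L = 0.7 × 289 = 202.3 in
P_cr = π²EI / L_e² = π² × 29400×10³ × 0.4004 / 202.3² = 2.839×10^3 lb
Factor of safety n = P_cr / P = 2.8390 / 2.09 = 1.36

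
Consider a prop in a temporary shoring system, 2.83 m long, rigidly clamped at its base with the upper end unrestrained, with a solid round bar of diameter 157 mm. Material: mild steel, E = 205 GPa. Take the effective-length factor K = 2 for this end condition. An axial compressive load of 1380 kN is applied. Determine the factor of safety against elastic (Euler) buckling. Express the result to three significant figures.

I = πd⁴/64 = π×157⁴/64 = 2.982×10^7 mm⁴
I = 2.982×10^7 mm⁴ = 2.982×10^-5 m⁴
Effective length L_e = K·L = 2 × 2.83 = 5.660 m
P_cr = π²EI / L_e² = π² × 205×10⁹ × 2.982×10^-5 / 5.660² = 1.884×10^6 N
Factor of safety n = P_cr / P = 1883.6 / 1380 = 1.36

n ≈ 1.36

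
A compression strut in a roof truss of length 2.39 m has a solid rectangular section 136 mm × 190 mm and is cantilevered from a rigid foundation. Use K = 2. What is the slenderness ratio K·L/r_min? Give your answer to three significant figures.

λ ≈ 122

For a rectangle r_min = b/√12 = 136/√12 = 39.26 mm
L_e = K·L = 2 × 2.39 m = 4.780 m = 4780.0 mm
λ = L_e / r_min = 4780.0 / 39.26 = 122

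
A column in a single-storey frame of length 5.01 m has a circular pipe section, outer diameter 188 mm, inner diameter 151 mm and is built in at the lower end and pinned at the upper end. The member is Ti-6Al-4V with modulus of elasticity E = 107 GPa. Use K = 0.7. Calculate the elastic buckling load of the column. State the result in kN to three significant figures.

d_o = 188 mm, d_i = 151 mm
I = π(d_o⁴ − d_i⁴)/64 = π(188⁴ − 151.0⁴)/64 = 3.580×10^7 mm⁴
I = 3.580×10^7 mm⁴ = 3.580×10^-5 m⁴
Effective length L_e = K·L = 0.7 × 5.01 = 3.507 m
P_cr = π²EI / L_e² = π² × 107×10⁹ × 3.580×10^-5 / 3.507² = 3.074×10^6 N

P_cr ≈ 3070 kN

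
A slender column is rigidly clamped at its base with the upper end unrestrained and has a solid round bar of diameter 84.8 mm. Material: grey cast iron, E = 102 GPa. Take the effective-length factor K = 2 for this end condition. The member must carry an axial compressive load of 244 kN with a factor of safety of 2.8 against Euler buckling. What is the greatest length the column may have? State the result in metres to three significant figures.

I = πd⁴/64 = π×84.8⁴/64 = 2.538×10^6 mm⁴
I = 2.538×10^-6 m⁴
Required critical load P_cr = n·P = 2.8 × 244 = 683.2 kN = 6.832×10^5 N
From P_cr = π²EI/(K·L)²:  L = (1/K)·√(π²EI/P_cr) = (1/2)·√(π²×1.02×10^11×2.538×10^-6/6.832×10^5)
L = 0.967 m

L_max ≈ 0.967 m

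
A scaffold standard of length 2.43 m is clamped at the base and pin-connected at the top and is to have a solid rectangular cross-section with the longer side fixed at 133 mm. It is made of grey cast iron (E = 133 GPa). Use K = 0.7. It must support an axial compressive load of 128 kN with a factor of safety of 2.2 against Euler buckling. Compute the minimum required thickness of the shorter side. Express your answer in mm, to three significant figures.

Required P_cr = n·P = 2.2 × 128 = 281.6 kN
L_e = K·L = 0.7 × 2.43 = 1.701 m
Required I = P_cr·L_e²/(π²E) = 2.816×10^5 × 1.701² / (π² × 1.33×10^11) = 6.207×10^-7 m⁴
I_req = 6.207×10^5 mm⁴
Rectangle, weak axis: I_min = h·b³/12 with h = 133 mm fixed  ⇒  b = (12I/h)^(1/3) = 38.3 mm

b ≈ 38.3 mm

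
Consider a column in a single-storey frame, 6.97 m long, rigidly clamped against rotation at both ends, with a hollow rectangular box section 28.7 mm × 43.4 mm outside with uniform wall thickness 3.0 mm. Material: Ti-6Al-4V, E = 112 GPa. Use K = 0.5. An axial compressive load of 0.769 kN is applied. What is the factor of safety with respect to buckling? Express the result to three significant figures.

Inner dimensions: h_i = 43.4 − 2×3.0 = 37.40 mm, b_i = 28.7 − 2×3.0 = 22.70 mm
Weak-axis I_min = (h_o·b_o³ − h_i·b_i³)/12 with b_o = 28.7, b_i = 22.70 mm (shorter outer/inner sides).
I_min = (43.4×28.7³ − 37.40×22.70³)/12 = 4.904×10^4 mm⁴
I = 4.904×10^4 mm⁴ = 4.904×10^-8 m⁴
Effective length L_e = K·L = 0.5 × 6.97 = 3.485 m
P_cr = π²EI / L_e² = π² × 112×10⁹ × 4.904×10^-8 / 3.485² = 4.464×10^3 N
Factor of safety n = P_cr / P = 4.4635 / 0.769 = 5.80

n ≈ 5.80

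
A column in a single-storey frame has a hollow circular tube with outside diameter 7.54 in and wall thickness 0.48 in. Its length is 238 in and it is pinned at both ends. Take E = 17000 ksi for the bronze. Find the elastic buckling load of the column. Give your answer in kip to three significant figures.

P_cr ≈ 197 kip

Inner diameter d_i = 7.54 − 2×0.48 = 6.580 in
I = π(d_o⁴ − d_i⁴)/64 = π(7.54⁴ − 6.580⁴)/64 = 66.64 in⁴
Effective length L_e = K·L = 1 × 238 = 238.0 in
P_cr = π²EI / L_e² = π² × 17000×10³ × 66.64 / 238.0² = 1.974×10^5 lb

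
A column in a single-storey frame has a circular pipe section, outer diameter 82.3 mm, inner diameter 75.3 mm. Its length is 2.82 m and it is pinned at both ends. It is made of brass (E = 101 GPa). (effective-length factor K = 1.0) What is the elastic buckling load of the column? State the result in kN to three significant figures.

d_o = 82.3 mm, d_i = 75.3 mm
I = π(d_o⁴ − d_i⁴)/64 = π(82.3⁴ − 75.30⁴)/64 = 6.738×10^5 mm⁴
I = 6.738×10^5 mm⁴ = 6.738×10^-7 m⁴
Effective length L_e = K·L = 1 × 2.82 = 2.820 m
P_cr = π²EI / L_e² = π² × 101×10⁹ × 6.738×10^-7 / 2.820² = 8.447×10^4 N

P_cr ≈ 84.5 kN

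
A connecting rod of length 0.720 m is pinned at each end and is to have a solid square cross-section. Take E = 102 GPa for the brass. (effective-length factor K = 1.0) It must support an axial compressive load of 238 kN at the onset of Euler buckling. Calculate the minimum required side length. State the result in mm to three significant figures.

a ≈ 34.8 mm

L_e = K·L = 1 × 0.720 = 0.7200 m
Required I = P_cr·L_e²/(π²E) = 2.380×10^5 × 0.7200² / (π² × 1.02×10^11) = 1.226×10^-7 m⁴
I_req = 1.226×10^5 mm⁴
Solid square: I = a⁴/12  ⇒  a = (12I)^(1/4) = (12×1.226×10^5)^(1/4) = 34.8 mm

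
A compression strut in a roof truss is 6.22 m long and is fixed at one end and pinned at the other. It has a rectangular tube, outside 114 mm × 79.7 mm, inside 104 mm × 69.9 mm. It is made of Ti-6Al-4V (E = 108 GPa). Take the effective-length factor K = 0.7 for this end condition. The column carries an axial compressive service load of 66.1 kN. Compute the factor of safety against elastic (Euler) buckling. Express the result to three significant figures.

Weak-axis I_min = (h_o·b_o³ − h_i·b_i³)/12 with b_o = 79.7, b_i = 69.90 mm (shorter outer/inner sides).
I_min = (114×79.7³ − 104.0×69.90³)/12 = 1.850×10^6 mm⁴
I = 1.850×10^6 mm⁴ = 1.850×10^-6 m⁴
Effective length L_e = K·L = 0.7 × 6.22 = 4.354 m
P_cr = π²EI / L_e² = π² × 108×10⁹ × 1.850×10^-6 / 4.354² = 1.040×10^5 N
Factor of safety n = P_cr / P = 103.99 / 66.1 = 1.57

n ≈ 1.57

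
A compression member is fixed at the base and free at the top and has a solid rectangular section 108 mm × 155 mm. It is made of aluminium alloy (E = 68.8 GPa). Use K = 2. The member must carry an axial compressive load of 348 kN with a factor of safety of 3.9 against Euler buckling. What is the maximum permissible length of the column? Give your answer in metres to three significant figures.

Buckling occurs about the weak axis: I_min = h·b³/12 with b = 108 mm (the shorter side).
I_min = 155×108³/12 = 1.627×10^7 mm⁴
I = 1.627×10^-5 m⁴
Required critical load P_cr = n·P = 3.9 × 348 = 1357 kN = 1.357×10^6 N
From P_cr = π²EI/(K·L)²:  L = (1/K)·√(π²EI/P_cr) = (1/2)·√(π²×6.88×10^10×1.627×10^-5/1.357×10^6)
L = 1.43 m

L_max ≈ 1.43 m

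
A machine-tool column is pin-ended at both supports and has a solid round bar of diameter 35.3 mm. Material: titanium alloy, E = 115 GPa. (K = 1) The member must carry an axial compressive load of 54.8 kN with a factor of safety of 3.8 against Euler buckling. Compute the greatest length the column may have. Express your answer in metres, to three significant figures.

I = πd⁴/64 = π×35.3⁴/64 = 7.622×10^4 mm⁴
I = 7.622×10^-8 m⁴
Required critical load P_cr = n·P = 3.8 × 54.8 = 208.2 kN = 2.082×10^5 N
From P_cr = π²EI/(K·L)²:  L = (1/K)·√(π²EI/P_cr) = (1/1)·√(π²×1.15×10^11×7.622×10^-8/2.082×10^5)
L = 0.645 m

L_max ≈ 0.645 m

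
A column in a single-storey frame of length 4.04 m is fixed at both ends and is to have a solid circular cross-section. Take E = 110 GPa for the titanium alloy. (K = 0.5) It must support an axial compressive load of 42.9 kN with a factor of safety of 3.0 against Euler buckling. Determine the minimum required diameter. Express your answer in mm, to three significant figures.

Required P_cr = n·P = 3.0 × 42.9 = 128.7 kN
L_e = K·L = 0.5 × 4.04 = 2.020 m
Required I = P_cr·L_e²/(π²E) = 1.287×10^5 × 2.020² / (π² × 1.10×10^11) = 4.837×10^-7 m⁴
I_req = 4.837×10^5 mm⁴
Solid circle: I = πd⁴/64  ⇒  d = (64I/π)^(1/4) = (64×4.837×10^5/π)^(1/4) = 56.0 mm

d ≈ 56.0 mm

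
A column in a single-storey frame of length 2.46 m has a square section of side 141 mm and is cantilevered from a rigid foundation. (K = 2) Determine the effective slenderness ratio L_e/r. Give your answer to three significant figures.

λ ≈ 121

I = a⁴/12 = 141⁴/12 = 3.294×10^7 mm⁴
A = 1.988×10^4 mm²;  r_min = √(I/A) = √(3.294×10^7/1.988×10^4) = 40.70 mm
L_e = K·L = 2 × 2.46 m = 4.920 m = 4920.0 mm
λ = L_e / r_min = 4920.0 / 40.70 = 121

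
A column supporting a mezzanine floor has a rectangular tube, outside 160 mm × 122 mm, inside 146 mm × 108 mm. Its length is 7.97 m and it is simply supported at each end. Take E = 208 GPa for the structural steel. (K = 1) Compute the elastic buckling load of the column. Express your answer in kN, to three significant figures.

Weak-axis I_min = (h_o·b_o³ − h_i·b_i³)/12 with b_o = 122, b_i = 108.0 mm (shorter outer/inner sides).
I_min = (160×122³ − 146.0×108.0³)/12 = 8.885×10^6 mm⁴
I = 8.885×10^6 mm⁴ = 8.885×10^-6 m⁴
Effective length L_e = K·L = 1 × 7.97 = 7.970 m
P_cr = π²EI / L_e² = π² × 208×10⁹ × 8.885×10^-6 / 7.970² = 2.871×10^5 N

P_cr ≈ 287 kN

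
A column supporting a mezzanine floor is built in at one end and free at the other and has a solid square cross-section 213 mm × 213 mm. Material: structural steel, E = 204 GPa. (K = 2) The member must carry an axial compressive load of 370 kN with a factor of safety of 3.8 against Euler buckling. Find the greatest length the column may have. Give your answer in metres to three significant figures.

L_max ≈ 7.84 m

I = a⁴/12 = 213⁴/12 = 1.715×10^8 mm⁴
I = 1.715×10^-4 m⁴
Required critical load P_cr = n·P = 3.8 × 370 = 1406 kN = 1.406×10^6 N
From P_cr = π²EI/(K·L)²:  L = (1/K)·√(π²EI/P_cr) = (1/2)·√(π²×2.04×10^11×1.715×10^-4/1.406×10^6)
L = 7.84 m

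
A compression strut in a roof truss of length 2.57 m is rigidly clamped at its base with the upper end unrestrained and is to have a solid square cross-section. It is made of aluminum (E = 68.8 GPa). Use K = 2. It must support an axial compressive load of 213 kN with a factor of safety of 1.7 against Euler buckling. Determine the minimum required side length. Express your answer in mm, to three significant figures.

a ≈ 114 mm

Required P_cr = n·P = 1.7 × 213 = 362.1 kN
L_e = K·L = 2 × 2.57 = 5.140 m
Required I = P_cr·L_e²/(π²E) = 3.621×10^5 × 5.140² / (π² × 6.88×10^10) = 1.409×10^-5 m⁴
I_req = 1.409×10^7 mm⁴
Solid square: I = a⁴/12  ⇒  a = (12I)^(1/4) = (12×1.409×10^7)^(1/4) = 114 mm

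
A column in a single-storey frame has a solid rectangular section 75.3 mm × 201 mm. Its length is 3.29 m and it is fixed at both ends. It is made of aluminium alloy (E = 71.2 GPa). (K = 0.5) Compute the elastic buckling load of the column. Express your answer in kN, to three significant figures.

Buckling occurs about the weak axis: I_min = h·b³/12 with b = 75.3 mm (the shorter side).
I_min = 201×75.3³/12 = 7.152×10^6 mm⁴
I = 7.152×10^6 mm⁴ = 7.152×10^-6 m⁴
Effective length L_e = K·L = 0.5 × 3.29 = 1.645 m
P_cr = π²EI / L_e² = π² × 71.2×10⁹ × 7.152×10^-6 / 1.645² = 1.857×10^6 N

P_cr ≈ 1860 kN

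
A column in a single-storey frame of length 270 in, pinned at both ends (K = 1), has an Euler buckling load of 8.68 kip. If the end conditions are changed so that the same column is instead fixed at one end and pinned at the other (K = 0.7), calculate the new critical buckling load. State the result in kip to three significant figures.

P_cr ∝ 1/K², so P_cr,new = P_cr,old × (K_old/K_new)² = 8.68 × (1/0.7)²
= 8.68 × 2.041 = 17.7 kip

P_cr ≈ 17.7 kip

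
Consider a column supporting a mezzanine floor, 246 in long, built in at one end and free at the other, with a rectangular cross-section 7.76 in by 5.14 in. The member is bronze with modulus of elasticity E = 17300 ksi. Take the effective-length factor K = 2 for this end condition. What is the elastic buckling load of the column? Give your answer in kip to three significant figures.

Buckling occurs about the weak axis: I_min = h·b³/12 with b = 5.14 in (the shorter side).
I_min = 7.76×5.14³/12 = 87.82 in⁴
Effective length L_e = K·L = 2 × 246 = 492.0 in
P_cr = π²EI / L_e² = π² × 17300×10³ × 87.82 / 492.0² = 6.194×10^4 lb

P_cr ≈ 61.9 kip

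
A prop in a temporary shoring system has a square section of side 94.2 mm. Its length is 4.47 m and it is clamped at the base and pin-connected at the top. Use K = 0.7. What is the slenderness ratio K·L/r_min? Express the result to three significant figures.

For a square r = a/√12 = 94.2/√12 = 27.19 mm
L_e = K·L = 0.7 × 4.47 m = 3.129 m = 3129.0 mm
λ = L_e / r_min = 3129.0 / 27.19 = 115

λ ≈ 115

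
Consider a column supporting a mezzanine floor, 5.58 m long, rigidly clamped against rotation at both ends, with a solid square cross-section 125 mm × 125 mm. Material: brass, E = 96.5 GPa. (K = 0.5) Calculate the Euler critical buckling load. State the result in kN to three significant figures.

P_cr ≈ 2490 kN

I = a⁴/12 = 125⁴/12 = 2.035×10^7 mm⁴
I = 2.035×10^7 mm⁴ = 2.035×10^-5 m⁴
Effective length L_e = K·L = 0.5 × 5.58 = 2.790 m
P_cr = π²EI / L_e² = π² × 96.5×10⁹ × 2.035×10^-5 / 2.790² = 2.489×10^6 N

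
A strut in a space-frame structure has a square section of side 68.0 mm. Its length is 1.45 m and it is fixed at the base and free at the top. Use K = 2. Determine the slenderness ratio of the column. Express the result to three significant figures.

I = a⁴/12 = 68.0⁴/12 = 1.782×10^6 mm⁴
A = 4.624×10^3 mm²;  r_min = √(I/A) = √(1.782×10^6/4.624×10^3) = 19.63 mm
L_e = K·L = 2 × 1.45 m = 2.900 m = 2900.0 mm
λ = L_e / r_min = 2900.0 / 19.63 = 148

λ ≈ 148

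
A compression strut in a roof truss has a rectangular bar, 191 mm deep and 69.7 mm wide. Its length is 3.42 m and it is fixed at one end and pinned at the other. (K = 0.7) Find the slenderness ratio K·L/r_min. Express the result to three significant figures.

λ ≈ 119

For a rectangle r_min = b/√12 = 69.7/√12 = 20.12 mm
L_e = K·L = 0.7 × 3.42 m = 2.394 m = 2394.0 mm
λ = L_e / r_min = 2394.0 / 20.12 = 119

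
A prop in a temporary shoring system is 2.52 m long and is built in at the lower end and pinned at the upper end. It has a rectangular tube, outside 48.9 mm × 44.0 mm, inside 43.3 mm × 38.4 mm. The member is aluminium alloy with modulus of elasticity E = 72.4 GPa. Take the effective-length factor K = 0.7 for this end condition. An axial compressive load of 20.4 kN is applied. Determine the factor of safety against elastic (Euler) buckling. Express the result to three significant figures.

Weak-axis I_min = (h_o·b_o³ − h_i·b_i³)/12 with b_o = 44.0, b_i = 38.40 mm (shorter outer/inner sides).
I_min = (48.9×44.0³ − 43.30×38.40³)/12 = 1.428×10^5 mm⁴
I = 1.428×10^5 mm⁴ = 1.428×10^-7 m⁴
Effective length L_e = K·L = 0.7 × 2.52 = 1.764 m
P_cr = π²EI / L_e² = π² × 72.4×10⁹ × 1.428×10^-7 / 1.764² = 3.279×10^4 N
Factor of safety n = P_cr / P = 32.794 / 20.4 = 1.61

n ≈ 1.61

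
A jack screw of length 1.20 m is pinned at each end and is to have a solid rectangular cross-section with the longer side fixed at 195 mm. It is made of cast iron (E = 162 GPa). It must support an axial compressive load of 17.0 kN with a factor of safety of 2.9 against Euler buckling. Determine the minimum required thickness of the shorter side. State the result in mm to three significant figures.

b ≈ 14.0 mm

Required P_cr = n·P = 2.9 × 17.0 = 49.30 kN
L_e = K·L = 1 × 1.20 = 1.200 m
Required I = P_cr·L_e²/(π²E) = 4.930×10^4 × 1.200² / (π² × 1.62×10^11) = 4.440×10^-8 m⁴
I_req = 4.440×10^4 mm⁴
Rectangle, weak axis: I_min = h·b³/12 with h = 195 mm fixed  ⇒  b = (12I/h)^(1/3) = 14.0 mm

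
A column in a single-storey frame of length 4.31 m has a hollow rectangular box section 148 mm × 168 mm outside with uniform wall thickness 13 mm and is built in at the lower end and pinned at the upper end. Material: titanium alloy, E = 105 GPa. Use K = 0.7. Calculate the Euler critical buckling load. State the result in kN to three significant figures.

Inner dimensions: h_i = 168 − 2×13 = 142.0 mm, b_i = 148 − 2×13 = 122.0 mm
Weak-axis I_min = (h_o·b_o³ − h_i·b_i³)/12 with b_o = 148, b_i = 122.0 mm (shorter outer/inner sides).
I_min = (168×148³ − 142.0×122.0³)/12 = 2.390×10^7 mm⁴
I = 2.390×10^7 mm⁴ = 2.390×10^-5 m⁴
Effective length L_e = K·L = 0.7 × 4.31 = 3.017 m
P_cr = π²EI / L_e² = π² × 105×10⁹ × 2.390×10^-5 / 3.017² = 2.721×10^6 N

P_cr ≈ 2720 kN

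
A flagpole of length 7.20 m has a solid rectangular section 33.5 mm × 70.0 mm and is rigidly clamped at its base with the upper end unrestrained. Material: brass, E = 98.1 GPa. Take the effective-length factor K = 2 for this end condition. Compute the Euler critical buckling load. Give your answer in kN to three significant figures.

Buckling occurs about the weak axis: I_min = h·b³/12 with b = 33.5 mm (the shorter side).
I_min = 70.0×33.5³/12 = 2.193×10^5 mm⁴
I = 2.193×10^5 mm⁴ = 2.193×10^-7 m⁴
Effective length L_e = K·L = 2 × 7.20 = 14.40 m
P_cr = π²EI / L_e² = π² × 98.1×10⁹ × 2.193×10^-7 / 14.40² = 1.024×10^3 N

P_cr ≈ 1.02 kN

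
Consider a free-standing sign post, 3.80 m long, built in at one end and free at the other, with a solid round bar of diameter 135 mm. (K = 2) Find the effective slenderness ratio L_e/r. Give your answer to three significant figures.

λ ≈ 225

For a solid circle r = d/4 = 135/4 = 33.75 mm
L_e = K·L = 2 × 3.80 m = 7.600 m = 7600.0 mm
λ = L_e / r_min = 7600.0 / 33.75 = 225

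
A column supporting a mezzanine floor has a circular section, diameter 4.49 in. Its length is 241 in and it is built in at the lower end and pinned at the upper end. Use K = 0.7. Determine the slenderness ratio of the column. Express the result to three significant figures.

For a solid circle r = d/4 = 4.49/4 = 1.122 in
L_e = K·L = 0.7 × 241 = 168.7 in
λ = L_e / r_min = 168.70 / 1.122 = 150

λ ≈ 150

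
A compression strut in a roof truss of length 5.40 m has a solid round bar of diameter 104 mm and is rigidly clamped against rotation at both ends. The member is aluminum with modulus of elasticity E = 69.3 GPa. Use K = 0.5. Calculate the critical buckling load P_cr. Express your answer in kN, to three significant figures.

P_cr ≈ 539 kN

I = πd⁴/64 = π×104⁴/64 = 5.743×10^6 mm⁴
I = 5.743×10^6 mm⁴ = 5.743×10^-6 m⁴
Effective length L_e = K·L = 0.5 × 5.40 = 2.700 m
P_cr = π²EI / L_e² = π² × 69.3×10⁹ × 5.743×10^-6 / 2.700² = 5.388×10^5 N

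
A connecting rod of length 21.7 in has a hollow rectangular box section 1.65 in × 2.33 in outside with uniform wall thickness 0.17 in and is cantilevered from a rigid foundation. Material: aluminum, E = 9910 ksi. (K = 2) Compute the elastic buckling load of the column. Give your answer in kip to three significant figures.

Inner dimensions: h_i = 2.33 − 2×0.17 = 1.990 in, b_i = 1.65 − 2×0.17 = 1.310 in
Weak-axis I_min = (h_o·b_o³ − h_i·b_i³)/12 with b_o = 1.65, b_i = 1.310 in (shorter outer/inner sides).
I_min = (2.33×1.65³ − 1.990×1.310³)/12 = 0.4994 in⁴
Effective length L_e = K·L = 2 × 21.7 = 43.40 in
P_cr = π²EI / L_e² = π² × 9910×10³ × 0.4994 / 43.40² = 2.593×10^4 lb

P_cr ≈ 25.9 kip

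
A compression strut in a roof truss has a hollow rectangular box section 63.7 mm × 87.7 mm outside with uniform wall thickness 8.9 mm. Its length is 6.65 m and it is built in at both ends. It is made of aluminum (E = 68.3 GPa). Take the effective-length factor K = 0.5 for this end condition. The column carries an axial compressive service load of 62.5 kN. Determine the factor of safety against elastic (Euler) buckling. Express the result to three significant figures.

n ≈ 1.29

Inner dimensions: h_i = 87.7 − 2×8.9 = 69.90 mm, b_i = 63.7 − 2×8.9 = 45.90 mm
Weak-axis I_min = (h_o·b_o³ − h_i·b_i³)/12 with b_o = 63.7, b_i = 45.90 mm (shorter outer/inner sides).
I_min = (87.7×63.7³ − 69.90×45.90³)/12 = 1.326×10^6 mm⁴
I = 1.326×10^6 mm⁴ = 1.326×10^-6 m⁴
Effective length L_e = K·L = 0.5 × 6.65 = 3.325 m
P_cr = π²EI / L_e² = π² × 68.3×10⁹ × 1.326×10^-6 / 3.325² = 8.083×10^4 N
Factor of safety n = P_cr / P = 80.834 / 62.5 = 1.29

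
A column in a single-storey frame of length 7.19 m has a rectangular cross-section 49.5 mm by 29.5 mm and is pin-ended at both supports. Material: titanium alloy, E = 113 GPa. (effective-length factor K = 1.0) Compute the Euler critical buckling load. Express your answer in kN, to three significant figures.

Buckling occurs about the weak axis: I_min = h·b³/12 with b = 29.5 mm (the shorter side).
I_min = 49.5×29.5³/12 = 1.059×10^5 mm⁴
I = 1.059×10^5 mm⁴ = 1.059×10^-7 m⁴
Effective length L_e = K·L = 1 × 7.19 = 7.190 m
P_cr = π²EI / L_e² = π² × 113×10⁹ × 1.059×10^-7 / 7.190² = 2.285×10^3 N

P_cr ≈ 2.28 kN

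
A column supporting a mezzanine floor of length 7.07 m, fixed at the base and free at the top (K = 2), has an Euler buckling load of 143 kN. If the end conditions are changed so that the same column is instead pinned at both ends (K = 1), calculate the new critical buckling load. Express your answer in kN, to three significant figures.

P_cr ≈ 572 kN

P_cr ∝ 1/K², so P_cr,new = P_cr,old × (K_old/K_new)² = 143 × (2/1)²
= 143 × 4.000 = 572 kN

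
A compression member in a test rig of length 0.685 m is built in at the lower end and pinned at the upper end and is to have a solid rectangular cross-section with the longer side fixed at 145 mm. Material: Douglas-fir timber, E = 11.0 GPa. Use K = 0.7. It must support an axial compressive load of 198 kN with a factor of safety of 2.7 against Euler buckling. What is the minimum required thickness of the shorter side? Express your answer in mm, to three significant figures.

Required P_cr = n·P = 2.7 × 198 = 534.6 kN
L_e = K·L = 0.7 × 0.685 = 0.4795 m
Required I = P_cr·L_e²/(π²E) = 5.346×10^5 × 0.4795² / (π² × 1.10×10^10) = 1.132×10^-6 m⁴
I_req = 1.132×10^6 mm⁴
Rectangle, weak axis: I_min = h·b³/12 with h = 145 mm fixed  ⇒  b = (12I/h)^(1/3) = 45.4 mm

b ≈ 45.4 mm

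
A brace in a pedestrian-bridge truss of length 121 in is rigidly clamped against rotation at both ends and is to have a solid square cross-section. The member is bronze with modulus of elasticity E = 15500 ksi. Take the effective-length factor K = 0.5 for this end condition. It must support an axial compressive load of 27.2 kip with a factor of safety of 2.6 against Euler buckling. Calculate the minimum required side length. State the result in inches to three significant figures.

Required P_cr = n·P = 2.6 × 27.2 = 70.72 kip
L_e = K·L = 0.5 × 121 = 60.50 in
Required I = P_cr·L_e²/(π²E) = 7.072×10^4 × 60.50² / (π² × 1.55×10^7) = 1.692 in⁴
Solid square: I = a⁴/12  ⇒  a = (12I)^(1/4) = (12×1.692)^(1/4) = 2.12 in

a ≈ 2.12 in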